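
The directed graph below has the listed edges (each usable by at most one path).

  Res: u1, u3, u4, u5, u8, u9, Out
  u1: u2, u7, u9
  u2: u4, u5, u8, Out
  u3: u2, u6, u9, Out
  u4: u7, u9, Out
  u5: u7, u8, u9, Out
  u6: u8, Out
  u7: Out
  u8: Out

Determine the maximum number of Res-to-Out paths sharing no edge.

Assign every edge capacity 1; by Menger, the answer equals the max flow.
Path Res→Out (+1); total 1.
Path Res→u3→Out (+1); total 2.
Path Res→u4→Out (+1); total 3.
Path Res→u5→Out (+1); total 4.
Path Res→u8→Out (+1); total 5.
Path Res→u1→u2→Out (+1); total 6.
No residual Res→Out path; max flow = 6.
Certifying cut of size 6: {Res→Out, Res→u1, Res→u3, Res→u4, Res→u5, Res→u8}.

6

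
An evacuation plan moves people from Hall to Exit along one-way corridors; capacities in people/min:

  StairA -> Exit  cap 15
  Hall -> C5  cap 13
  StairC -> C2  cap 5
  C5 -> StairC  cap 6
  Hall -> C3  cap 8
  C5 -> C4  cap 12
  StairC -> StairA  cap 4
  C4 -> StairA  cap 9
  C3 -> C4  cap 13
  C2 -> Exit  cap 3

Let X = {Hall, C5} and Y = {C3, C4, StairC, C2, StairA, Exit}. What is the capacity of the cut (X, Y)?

Edges leaving {Hall, C5}: Hall→C3 (8), C5→C4 (12), C5→StairC (6).
Cut capacity = 8 + 12 + 6 = 26.

26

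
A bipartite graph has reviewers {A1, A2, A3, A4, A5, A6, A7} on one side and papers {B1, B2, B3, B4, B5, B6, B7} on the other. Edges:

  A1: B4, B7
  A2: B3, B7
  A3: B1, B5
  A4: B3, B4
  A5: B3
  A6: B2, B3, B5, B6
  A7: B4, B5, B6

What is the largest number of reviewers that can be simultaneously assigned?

Unit-capacity flow: source→left, listed edges, right→sink; max matching = max flow.
Augmenting path A1→B4 (+1); matched 1.
Augmenting path A2→B3 (+1); matched 2.
Augmenting path A3→B1 (+1); matched 3.
Augmenting path A6→B2 (+1); matched 4.
Augmenting path A7→B5 (+1); matched 5.
Augmenting path A4→B3→A2→B7 (+1); matched 6.
No augmenting path remains; maximum matching = 6.
König certificate: {A3, A6, A7, B3, B4, B7} is a vertex cover of size 6 (every listed pair touches it), so no matching can be larger.

6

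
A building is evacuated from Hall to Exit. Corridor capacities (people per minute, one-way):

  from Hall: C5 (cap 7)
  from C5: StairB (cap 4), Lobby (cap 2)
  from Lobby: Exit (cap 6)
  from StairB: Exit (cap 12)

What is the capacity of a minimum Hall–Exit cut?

6

Augment Hall→C5→Lobby→Exit: bottleneck 2, flow now 2.
Augment Hall→C5→StairB→Exit: bottleneck 4, flow now 6.
No augmenting path remains; maximum flow = 6.
By max-flow min-cut, the minimum cut capacity equals the max flow.
In the residual graph, reachable from Hall: {Hall, C5}.
Min-cut edges: C5→Lobby (2), C5→StairB (4); capacity 2 + 4 = 6.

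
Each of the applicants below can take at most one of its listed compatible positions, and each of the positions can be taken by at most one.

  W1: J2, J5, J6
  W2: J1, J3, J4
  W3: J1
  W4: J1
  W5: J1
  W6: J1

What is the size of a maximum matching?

3

Unit-capacity flow: source→left, listed edges, right→sink; max matching = max flow.
Augmenting path W1→J2 (+1); matched 1.
Augmenting path W2→J1 (+1); matched 2.
Augmenting path W3→J1→W2→J3 (+1); matched 3.
No augmenting path remains; maximum matching = 3.
König certificate: {W1, W2, J1} is a vertex cover of size 3 (every listed pair touches it), so no matching can be larger.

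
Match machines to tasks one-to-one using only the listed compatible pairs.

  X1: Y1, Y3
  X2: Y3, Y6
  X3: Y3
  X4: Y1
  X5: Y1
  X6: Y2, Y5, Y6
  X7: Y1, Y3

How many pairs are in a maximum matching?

4

Unit-capacity flow: source→left, listed edges, right→sink; max matching = max flow.
Augmenting path X1→Y1 (+1); matched 1.
Augmenting path X2→Y3 (+1); matched 2.
Augmenting path X6→Y2 (+1); matched 3.
Augmenting path X3→Y3→X2→Y6 (+1); matched 4.
No augmenting path remains; maximum matching = 4.
König certificate: {X2, X6, Y1, Y3} is a vertex cover of size 4 (every listed pair touches it), so no matching can be larger.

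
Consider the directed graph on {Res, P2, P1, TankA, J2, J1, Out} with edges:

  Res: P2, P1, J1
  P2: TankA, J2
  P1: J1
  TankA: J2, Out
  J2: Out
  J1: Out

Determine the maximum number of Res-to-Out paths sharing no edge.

2

Assign every edge capacity 1; by Menger, the answer equals the max flow.
Path Res→J1→Out (+1); total 1.
Path Res→P2→TankA→Out (+1); total 2.
No residual Res→Out path; max flow = 2.
Certifying cut of size 2: {J1→Out, Res→P2}.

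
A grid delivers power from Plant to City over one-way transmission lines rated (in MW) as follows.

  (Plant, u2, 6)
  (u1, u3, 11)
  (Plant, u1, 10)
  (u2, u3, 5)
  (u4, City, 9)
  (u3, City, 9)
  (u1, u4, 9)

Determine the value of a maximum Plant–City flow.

15

Augment Plant→u1→u3→City: bottleneck 9, flow now 9.
Augment Plant→u1→u4→City: bottleneck 1, flow now 10.
Augment Plant→u2→u3→u1→u4→City: bottleneck 5, flow now 15. (uses reverse residual edge)
No augmenting path remains; maximum flow = 15.
In the residual graph, reachable from Plant: {Plant, u2}.
Min-cut edges: Plant→u1 (10), u2→u3 (5); capacity 10 + 5 = 15.
This cut is saturated, so no flow can exceed 15.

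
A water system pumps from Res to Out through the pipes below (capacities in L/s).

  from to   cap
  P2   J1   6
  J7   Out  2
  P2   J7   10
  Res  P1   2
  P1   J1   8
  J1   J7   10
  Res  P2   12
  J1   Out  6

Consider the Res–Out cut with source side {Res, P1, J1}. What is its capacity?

28

Edges leaving {Res, P1, J1}: Res→P2 (12), J1→J7 (10), J1→Out (6).
Cut capacity = 12 + 10 + 6 = 28.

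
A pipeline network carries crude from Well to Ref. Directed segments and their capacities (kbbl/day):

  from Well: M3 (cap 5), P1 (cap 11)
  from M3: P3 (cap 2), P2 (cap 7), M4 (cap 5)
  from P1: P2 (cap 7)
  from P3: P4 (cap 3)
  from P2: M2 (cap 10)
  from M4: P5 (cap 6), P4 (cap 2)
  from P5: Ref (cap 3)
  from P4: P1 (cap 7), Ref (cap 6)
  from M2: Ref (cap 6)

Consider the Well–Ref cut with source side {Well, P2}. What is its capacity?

Edges leaving {Well, P2}: Well→M3 (5), Well→P1 (11), P2→M2 (10).
Cut capacity = 5 + 11 + 10 = 26.

26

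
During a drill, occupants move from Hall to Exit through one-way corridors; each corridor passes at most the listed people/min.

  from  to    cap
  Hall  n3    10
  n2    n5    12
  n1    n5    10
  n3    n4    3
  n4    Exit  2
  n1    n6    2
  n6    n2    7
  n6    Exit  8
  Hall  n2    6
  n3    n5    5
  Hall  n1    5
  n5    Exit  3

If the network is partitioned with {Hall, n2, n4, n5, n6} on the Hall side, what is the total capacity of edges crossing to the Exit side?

28

Edges leaving {Hall, n2, n4, n5, n6}: Hall→n1 (5), Hall→n3 (10), n4→Exit (2), n5→Exit (3), n6→Exit (8).
Cut capacity = 5 + 10 + 2 + 3 + 8 = 28.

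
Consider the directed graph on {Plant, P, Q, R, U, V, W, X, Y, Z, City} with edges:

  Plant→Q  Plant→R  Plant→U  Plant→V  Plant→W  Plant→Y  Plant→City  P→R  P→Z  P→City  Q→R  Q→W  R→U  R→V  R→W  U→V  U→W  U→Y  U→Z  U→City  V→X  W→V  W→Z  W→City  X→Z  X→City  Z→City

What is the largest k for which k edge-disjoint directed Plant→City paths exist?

Assign every edge capacity 1; by Menger, the answer equals the max flow.
Path Plant→City (+1); total 1.
Path Plant→U→City (+1); total 2.
Path Plant→W→City (+1); total 3.
Path Plant→V→X→City (+1); total 4.
Path Plant→Q→W→Z→City (+1); total 5.
No residual Plant→City path; max flow = 5.
Certifying cut of size 5: {Plant→City, U→City, V→X, W→City, Z→City}.

5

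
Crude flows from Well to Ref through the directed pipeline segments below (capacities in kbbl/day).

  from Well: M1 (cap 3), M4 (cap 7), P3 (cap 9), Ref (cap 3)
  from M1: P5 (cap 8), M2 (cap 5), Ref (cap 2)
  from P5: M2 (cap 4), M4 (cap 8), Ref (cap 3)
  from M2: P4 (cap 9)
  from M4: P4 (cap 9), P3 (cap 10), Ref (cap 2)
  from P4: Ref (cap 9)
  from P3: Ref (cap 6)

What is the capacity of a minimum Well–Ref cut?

19

Augment Well→Ref: bottleneck 3, flow now 3.
Augment Well→M1→Ref: bottleneck 2, flow now 5.
Augment Well→M4→Ref: bottleneck 2, flow now 7.
Augment Well→P3→Ref: bottleneck 6, flow now 13.
Augment Well→M1→P5→Ref: bottleneck 1, flow now 14.
Augment Well→M4→P4→Ref: bottleneck 5, flow now 19.
No augmenting path remains; maximum flow = 19.
By max-flow min-cut, the minimum cut capacity equals the max flow.
In the residual graph, reachable from Well: {Well, P3}.
Min-cut edges: Well→M1 (3), Well→M4 (7), Well→Ref (3), P3→Ref (6); capacity 3 + 7 + 3 + 6 = 19.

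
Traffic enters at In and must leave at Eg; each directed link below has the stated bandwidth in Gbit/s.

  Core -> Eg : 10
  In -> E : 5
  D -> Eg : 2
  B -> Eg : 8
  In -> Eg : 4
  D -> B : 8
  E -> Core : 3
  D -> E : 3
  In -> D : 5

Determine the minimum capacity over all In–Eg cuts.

Augment In→Eg: bottleneck 4, flow now 4.
Augment In→D→Eg: bottleneck 2, flow now 6.
Augment In→E→Core→Eg: bottleneck 3, flow now 9.
Augment In→D→B→Eg: bottleneck 3, flow now 12.
No augmenting path remains; maximum flow = 12.
By max-flow min-cut, the minimum cut capacity equals the max flow.
In the residual graph, reachable from In: {In, E}.
Min-cut edges: In→D (5), In→Eg (4), E→Core (3); capacity 5 + 4 + 3 = 12.

12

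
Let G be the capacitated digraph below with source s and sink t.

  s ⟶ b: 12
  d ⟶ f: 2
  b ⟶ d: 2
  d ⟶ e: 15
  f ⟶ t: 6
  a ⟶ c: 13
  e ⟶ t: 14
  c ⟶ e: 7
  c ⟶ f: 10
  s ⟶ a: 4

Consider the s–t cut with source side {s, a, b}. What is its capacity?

Edges leaving {s, a, b}: a→c (13), b→d (2).
Cut capacity = 13 + 2 = 15.

15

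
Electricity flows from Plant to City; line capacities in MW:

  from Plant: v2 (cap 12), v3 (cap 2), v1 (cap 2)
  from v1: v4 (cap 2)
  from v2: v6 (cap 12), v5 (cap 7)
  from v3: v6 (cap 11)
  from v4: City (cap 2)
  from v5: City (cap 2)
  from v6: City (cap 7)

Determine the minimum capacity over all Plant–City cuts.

11

Augment Plant→v1→v4→City: bottleneck 2, flow now 2.
Augment Plant→v2→v5→City: bottleneck 2, flow now 4.
Augment Plant→v2→v6→City: bottleneck 7, flow now 11.
No augmenting path remains; maximum flow = 11.
By max-flow min-cut, the minimum cut capacity equals the max flow.
In the residual graph, reachable from Plant: {Plant, v2, v3, v5, v6}.
Min-cut edges: Plant→v1 (2), v5→City (2), v6→City (7); capacity 2 + 2 + 7 = 11.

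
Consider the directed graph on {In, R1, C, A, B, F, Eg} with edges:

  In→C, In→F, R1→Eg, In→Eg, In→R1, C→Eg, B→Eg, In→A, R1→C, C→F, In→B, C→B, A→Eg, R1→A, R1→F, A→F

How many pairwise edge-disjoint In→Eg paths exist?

Assign every edge capacity 1; by Menger, the answer equals the max flow.
Path In→Eg (+1); total 1.
Path In→R1→Eg (+1); total 2.
Path In→C→Eg (+1); total 3.
Path In→A→Eg (+1); total 4.
Path In→B→Eg (+1); total 5.
No residual In→Eg path; max flow = 5.
Certifying cut of size 5: {In→A, In→B, In→C, In→Eg, In→R1}.

5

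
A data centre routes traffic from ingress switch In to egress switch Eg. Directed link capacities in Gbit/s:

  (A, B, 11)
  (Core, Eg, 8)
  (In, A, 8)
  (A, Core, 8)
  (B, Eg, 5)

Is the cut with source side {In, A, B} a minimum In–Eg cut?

No — its capacity is 13, but the minimum cut has capacity 8.

Given cut capacity: 8 + 5 = 13.
Augment In→A→B→Eg: bottleneck 5, flow now 5.
Augment In→A→Core→Eg: bottleneck 3, flow now 8.
No augmenting path remains; maximum flow = 8.
In the residual graph, reachable from In: {In}.
Min-cut edges: In→A (8); capacity 8 = 8.
Cut capacity 13 exceeds the max flow 8, so it is not minimum.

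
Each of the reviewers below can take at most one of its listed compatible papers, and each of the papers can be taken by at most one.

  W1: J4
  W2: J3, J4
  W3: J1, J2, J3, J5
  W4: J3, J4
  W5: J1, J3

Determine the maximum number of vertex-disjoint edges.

Unit-capacity flow: source→left, listed edges, right→sink; max matching = max flow.
Augmenting path W1→J4 (+1); matched 1.
Augmenting path W2→J3 (+1); matched 2.
Augmenting path W3→J1 (+1); matched 3.
Augmenting path W5→J1→W3→J2 (+1); matched 4.
No augmenting path remains; maximum matching = 4.
König certificate: {W3, W5, J3, J4} is a vertex cover of size 4 (every listed pair touches it), so no matching can be larger.

4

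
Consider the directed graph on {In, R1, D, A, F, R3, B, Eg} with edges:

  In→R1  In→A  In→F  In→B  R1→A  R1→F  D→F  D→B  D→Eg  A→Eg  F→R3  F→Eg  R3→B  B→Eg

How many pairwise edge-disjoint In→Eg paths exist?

Assign every edge capacity 1; by Menger, the answer equals the max flow.
Path In→A→Eg (+1); total 1.
Path In→F→Eg (+1); total 2.
Path In→B→Eg (+1); total 3.
No residual In→Eg path; max flow = 3.
Certifying cut of size 3: {A→Eg, B→Eg, F→Eg}.

3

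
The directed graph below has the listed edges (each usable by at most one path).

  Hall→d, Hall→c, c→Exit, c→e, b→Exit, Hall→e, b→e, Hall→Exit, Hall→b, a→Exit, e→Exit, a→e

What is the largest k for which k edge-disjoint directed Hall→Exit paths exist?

4

Assign every edge capacity 1; by Menger, the answer equals the max flow.
Path Hall→Exit (+1); total 1.
Path Hall→b→Exit (+1); total 2.
Path Hall→c→Exit (+1); total 3.
Path Hall→e→Exit (+1); total 4.
No residual Hall→Exit path; max flow = 4.
Certifying cut of size 4: {Hall→Exit, Hall→b, Hall→c, Hall→e}.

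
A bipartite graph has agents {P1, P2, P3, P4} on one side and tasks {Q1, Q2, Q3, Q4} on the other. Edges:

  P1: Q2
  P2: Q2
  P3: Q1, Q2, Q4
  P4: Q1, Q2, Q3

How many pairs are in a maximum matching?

3

Unit-capacity flow: source→left, listed edges, right→sink; max matching = max flow.
Augmenting path P1→Q2 (+1); matched 1.
Augmenting path P3→Q1 (+1); matched 2.
Augmenting path P4→Q3 (+1); matched 3.
No augmenting path remains; maximum matching = 3.
König certificate: {P3, P4, Q2} is a vertex cover of size 3 (every listed pair touches it), so no matching can be larger.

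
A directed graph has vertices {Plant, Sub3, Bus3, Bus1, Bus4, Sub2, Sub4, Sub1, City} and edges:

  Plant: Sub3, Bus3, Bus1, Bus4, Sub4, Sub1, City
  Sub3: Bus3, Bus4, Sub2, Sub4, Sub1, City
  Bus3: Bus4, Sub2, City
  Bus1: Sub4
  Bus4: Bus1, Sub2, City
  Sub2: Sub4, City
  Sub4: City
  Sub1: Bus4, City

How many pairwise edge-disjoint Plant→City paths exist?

Assign every edge capacity 1; by Menger, the answer equals the max flow.
Path Plant→City (+1); total 1.
Path Plant→Sub3→City (+1); total 2.
Path Plant→Bus3→City (+1); total 3.
Path Plant→Bus4→City (+1); total 4.
Path Plant→Sub4→City (+1); total 5.
Path Plant→Sub1→City (+1); total 6.
No residual Plant→City path; max flow = 6.
Certifying cut of size 6: {Plant→Bus3, Plant→Bus4, Plant→City, Plant→Sub1, Plant→Sub3, Sub4→City}.

6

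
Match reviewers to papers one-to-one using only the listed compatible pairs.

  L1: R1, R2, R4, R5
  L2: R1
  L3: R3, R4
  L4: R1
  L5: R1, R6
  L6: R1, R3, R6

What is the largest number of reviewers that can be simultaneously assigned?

Unit-capacity flow: source→left, listed edges, right→sink; max matching = max flow.
Augmenting path L1→R1 (+1); matched 1.
Augmenting path L3→R3 (+1); matched 2.
Augmenting path L5→R6 (+1); matched 3.
Augmenting path L2→R1→L1→R2 (+1); matched 4.
Augmenting path L6→R3→L3→R4 (+1); matched 5.
No augmenting path remains; maximum matching = 5.
König certificate: {L1, L3, L5, L6, R1} is a vertex cover of size 5 (every listed pair touches it), so no matching can be larger.

5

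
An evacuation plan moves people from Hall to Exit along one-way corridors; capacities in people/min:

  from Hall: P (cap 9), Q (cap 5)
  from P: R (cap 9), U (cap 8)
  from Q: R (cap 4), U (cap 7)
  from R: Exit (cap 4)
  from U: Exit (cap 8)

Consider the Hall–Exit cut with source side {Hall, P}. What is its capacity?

Edges leaving {Hall, P}: Hall→Q (5), P→R (9), P→U (8).
Cut capacity = 5 + 9 + 8 = 22.

22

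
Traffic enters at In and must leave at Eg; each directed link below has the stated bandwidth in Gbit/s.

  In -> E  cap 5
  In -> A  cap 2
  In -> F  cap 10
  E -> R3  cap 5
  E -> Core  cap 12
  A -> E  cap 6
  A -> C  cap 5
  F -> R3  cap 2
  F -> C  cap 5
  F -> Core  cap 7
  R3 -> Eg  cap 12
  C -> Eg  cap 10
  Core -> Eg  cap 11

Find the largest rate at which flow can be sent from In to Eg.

Augment In→E→R3→Eg: bottleneck 5, flow now 5.
Augment In→A→C→Eg: bottleneck 2, flow now 7.
Augment In→F→R3→Eg: bottleneck 2, flow now 9.
Augment In→F→C→Eg: bottleneck 5, flow now 14.
Augment In→F→Core→Eg: bottleneck 3, flow now 17.
No augmenting path remains; maximum flow = 17.
In the residual graph, reachable from In: {In}.
Min-cut edges: In→E (5), In→A (2), In→F (10); capacity 5 + 2 + 10 = 17.
This cut is saturated, so no flow can exceed 17.

17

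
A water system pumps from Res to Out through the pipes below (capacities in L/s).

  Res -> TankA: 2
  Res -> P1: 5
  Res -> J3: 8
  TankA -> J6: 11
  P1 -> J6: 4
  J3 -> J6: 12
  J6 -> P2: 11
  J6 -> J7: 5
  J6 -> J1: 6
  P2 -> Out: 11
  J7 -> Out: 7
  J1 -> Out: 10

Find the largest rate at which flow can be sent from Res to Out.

14

Augment Res→TankA→J6→P2→Out: bottleneck 2, flow now 2.
Augment Res→P1→J6→P2→Out: bottleneck 4, flow now 6.
Augment Res→J3→J6→P2→Out: bottleneck 5, flow now 11.
Augment Res→J3→J6→J7→Out: bottleneck 3, flow now 14.
No augmenting path remains; maximum flow = 14.
In the residual graph, reachable from Res: {Res, P1}.
Min-cut edges: Res→TankA (2), Res→J3 (8), P1→J6 (4); capacity 2 + 8 + 4 = 14.
This cut is saturated, so no flow can exceed 14.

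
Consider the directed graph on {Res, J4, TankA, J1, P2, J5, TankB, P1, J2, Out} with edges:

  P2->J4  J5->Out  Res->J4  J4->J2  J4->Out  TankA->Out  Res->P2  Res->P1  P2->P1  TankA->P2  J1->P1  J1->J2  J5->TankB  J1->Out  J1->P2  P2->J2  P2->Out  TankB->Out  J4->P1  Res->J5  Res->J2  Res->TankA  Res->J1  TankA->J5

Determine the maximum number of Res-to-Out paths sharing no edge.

Assign every edge capacity 1; by Menger, the answer equals the max flow.
Path Res→J4→Out (+1); total 1.
Path Res→TankA→Out (+1); total 2.
Path Res→J1→Out (+1); total 3.
Path Res→P2→Out (+1); total 4.
Path Res→J5→Out (+1); total 5.
No residual Res→Out path; max flow = 5.
Certifying cut of size 5: {Res→J1, Res→J4, Res→J5, Res→P2, Res→TankA}.

5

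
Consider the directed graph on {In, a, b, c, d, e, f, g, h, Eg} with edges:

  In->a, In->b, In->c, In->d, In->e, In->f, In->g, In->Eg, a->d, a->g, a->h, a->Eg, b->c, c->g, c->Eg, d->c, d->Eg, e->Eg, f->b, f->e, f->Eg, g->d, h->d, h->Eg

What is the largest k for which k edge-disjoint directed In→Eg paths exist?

6

Assign every edge capacity 1; by Menger, the answer equals the max flow.
Path In→Eg (+1); total 1.
Path In→a→Eg (+1); total 2.
Path In→c→Eg (+1); total 3.
Path In→d→Eg (+1); total 4.
Path In→e→Eg (+1); total 5.
Path In→f→Eg (+1); total 6.
No residual In→Eg path; max flow = 6.
Certifying cut of size 6: {In→Eg, In→a, In→e, In→f, c→Eg, d→Eg}.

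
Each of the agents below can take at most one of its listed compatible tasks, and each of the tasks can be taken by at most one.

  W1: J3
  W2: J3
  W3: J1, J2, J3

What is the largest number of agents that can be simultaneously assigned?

2

Unit-capacity flow: source→left, listed edges, right→sink; max matching = max flow.
Augmenting path W1→J3 (+1); matched 1.
Augmenting path W3→J1 (+1); matched 2.
No augmenting path remains; maximum matching = 2.
König certificate: {W3, J3} is a vertex cover of size 2 (every listed pair touches it), so no matching can be larger.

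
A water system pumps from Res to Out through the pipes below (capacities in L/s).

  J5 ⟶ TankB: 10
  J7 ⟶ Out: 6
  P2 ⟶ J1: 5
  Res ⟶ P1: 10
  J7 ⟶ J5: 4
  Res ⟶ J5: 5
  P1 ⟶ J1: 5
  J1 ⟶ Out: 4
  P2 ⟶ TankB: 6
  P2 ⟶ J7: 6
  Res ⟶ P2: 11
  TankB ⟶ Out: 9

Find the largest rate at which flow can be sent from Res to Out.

Augment Res→P2→J1→Out: bottleneck 4, flow now 4.
Augment Res→P2→TankB→Out: bottleneck 6, flow now 10.
Augment Res→P2→J7→Out: bottleneck 1, flow now 11.
Augment Res→J5→TankB→Out: bottleneck 3, flow now 14.
Augment Res→P1→J1→P2→J7→Out: bottleneck 4, flow now 18. (uses reverse residual edge)
Augment Res→J5→TankB→P2→J7→Out: bottleneck 1, flow now 19. (uses reverse residual edge)
No augmenting path remains; maximum flow = 19.
In the residual graph, reachable from Res: {Res, P2, P1, J5, J1, TankB}.
Min-cut edges: P2→J7 (6), J1→Out (4), TankB→Out (9); capacity 6 + 4 + 9 = 19.
This cut is saturated, so no flow can exceed 19.

19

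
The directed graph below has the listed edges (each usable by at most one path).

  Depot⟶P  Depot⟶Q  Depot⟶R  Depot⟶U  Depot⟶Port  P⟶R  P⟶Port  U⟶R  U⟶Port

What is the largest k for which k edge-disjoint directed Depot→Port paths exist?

3

Assign every edge capacity 1; by Menger, the answer equals the max flow.
Path Depot→Port (+1); total 1.
Path Depot→P→Port (+1); total 2.
Path Depot→U→Port (+1); total 3.
No residual Depot→Port path; max flow = 3.
Certifying cut of size 3: {Depot→P, Depot→Port, Depot→U}.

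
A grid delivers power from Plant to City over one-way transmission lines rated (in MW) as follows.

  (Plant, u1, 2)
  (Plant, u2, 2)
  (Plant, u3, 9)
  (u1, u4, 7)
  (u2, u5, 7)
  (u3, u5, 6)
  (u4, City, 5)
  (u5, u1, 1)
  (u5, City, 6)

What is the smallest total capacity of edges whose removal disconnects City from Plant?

9

Augment Plant→u1→u4→City: bottleneck 2, flow now 2.
Augment Plant→u2→u5→City: bottleneck 2, flow now 4.
Augment Plant→u3→u5→City: bottleneck 4, flow now 8.
Augment Plant→u3→u5→u1→u4→City: bottleneck 1, flow now 9.
No augmenting path remains; maximum flow = 9.
By max-flow min-cut, the minimum cut capacity equals the max flow.
In the residual graph, reachable from Plant: {Plant, u2, u3, u5}.
Min-cut edges: Plant→u1 (2), u5→u1 (1), u5→City (6); capacity 2 + 1 + 6 = 9.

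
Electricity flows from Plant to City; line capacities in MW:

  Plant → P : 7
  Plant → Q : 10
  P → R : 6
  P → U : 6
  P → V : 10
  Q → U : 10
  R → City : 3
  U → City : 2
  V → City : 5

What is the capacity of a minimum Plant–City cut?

9

Augment Plant→P→R→City: bottleneck 3, flow now 3.
Augment Plant→P→U→City: bottleneck 2, flow now 5.
Augment Plant→P→V→City: bottleneck 2, flow now 7.
Augment Plant→Q→U→P→V→City: bottleneck 2, flow now 9. (uses reverse residual edge)
No augmenting path remains; maximum flow = 9.
By max-flow min-cut, the minimum cut capacity equals the max flow.
In the residual graph, reachable from Plant: {Plant, Q, U}.
Min-cut edges: Plant→P (7), U→City (2); capacity 7 + 2 = 9.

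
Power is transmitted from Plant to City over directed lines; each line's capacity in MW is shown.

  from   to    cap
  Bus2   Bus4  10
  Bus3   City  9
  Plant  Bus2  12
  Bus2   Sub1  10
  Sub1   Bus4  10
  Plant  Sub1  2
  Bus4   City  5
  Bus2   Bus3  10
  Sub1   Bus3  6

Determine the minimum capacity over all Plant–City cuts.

Augment Plant→Sub1→Bus4→City: bottleneck 2, flow now 2.
Augment Plant→Bus2→Bus4→City: bottleneck 3, flow now 5.
Augment Plant→Bus2→Bus3→City: bottleneck 9, flow now 14.
No augmenting path remains; maximum flow = 14.
By max-flow min-cut, the minimum cut capacity equals the max flow.
In the residual graph, reachable from Plant: {Plant}.
Min-cut edges: Plant→Sub1 (2), Plant→Bus2 (12); capacity 2 + 12 = 14.

14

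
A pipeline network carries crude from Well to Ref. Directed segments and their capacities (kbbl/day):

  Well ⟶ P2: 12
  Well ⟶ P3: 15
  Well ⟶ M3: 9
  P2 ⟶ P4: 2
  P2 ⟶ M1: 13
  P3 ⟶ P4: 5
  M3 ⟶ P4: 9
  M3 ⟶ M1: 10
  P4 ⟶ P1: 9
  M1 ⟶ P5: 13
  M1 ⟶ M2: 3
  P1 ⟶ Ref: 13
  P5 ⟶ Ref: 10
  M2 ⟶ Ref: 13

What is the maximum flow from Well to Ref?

Augment Well→P2→P4→P1→Ref: bottleneck 2, flow now 2.
Augment Well→P2→M1→P5→Ref: bottleneck 10, flow now 12.
Augment Well→P3→P4→P1→Ref: bottleneck 5, flow now 17.
Augment Well→M3→P4→P1→Ref: bottleneck 2, flow now 19.
Augment Well→M3→M1→M2→Ref: bottleneck 3, flow now 22.
No augmenting path remains; maximum flow = 22.
In the residual graph, reachable from Well: {Well, P2, P3, M3, P4, M1, P5}.
Min-cut edges: P4→P1 (9), M1→M2 (3), P5→Ref (10); capacity 9 + 3 + 10 = 22.
This cut is saturated, so no flow can exceed 22.

22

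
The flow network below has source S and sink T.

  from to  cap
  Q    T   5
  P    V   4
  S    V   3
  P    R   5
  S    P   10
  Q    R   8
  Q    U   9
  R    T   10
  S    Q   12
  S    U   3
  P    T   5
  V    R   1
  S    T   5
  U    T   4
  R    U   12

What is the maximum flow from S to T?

29

Augment S→T: bottleneck 5, flow now 5.
Augment S→P→T: bottleneck 5, flow now 10.
Augment S→Q→T: bottleneck 5, flow now 15.
Augment S→U→T: bottleneck 3, flow now 18.
Augment S→P→R→T: bottleneck 5, flow now 23.
Augment S→Q→R→T: bottleneck 5, flow now 28.
Augment S→Q→U→T: bottleneck 1, flow now 29.
No augmenting path remains; maximum flow = 29.
In the residual graph, reachable from S: {S, P, Q, R, U, V}.
Min-cut edges: S→T (5), P→T (5), Q→T (5), R→T (10), U→T (4); capacity 5 + 5 + 5 + 10 + 4 = 29.
This cut is saturated, so no flow can exceed 29.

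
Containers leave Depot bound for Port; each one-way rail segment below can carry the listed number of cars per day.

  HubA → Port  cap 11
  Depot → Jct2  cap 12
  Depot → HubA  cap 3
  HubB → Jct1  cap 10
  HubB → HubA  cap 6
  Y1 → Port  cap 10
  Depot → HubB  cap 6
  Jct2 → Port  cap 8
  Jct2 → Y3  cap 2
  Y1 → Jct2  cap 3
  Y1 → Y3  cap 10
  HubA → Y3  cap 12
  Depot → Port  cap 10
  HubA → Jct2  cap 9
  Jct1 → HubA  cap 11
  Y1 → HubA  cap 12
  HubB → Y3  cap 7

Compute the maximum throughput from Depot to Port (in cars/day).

27

Augment Depot→Port: bottleneck 10, flow now 10.
Augment Depot→HubA→Port: bottleneck 3, flow now 13.
Augment Depot→Jct2→Port: bottleneck 8, flow now 21.
Augment Depot→HubB→HubA→Port: bottleneck 6, flow now 27.
No augmenting path remains; maximum flow = 27.
In the residual graph, reachable from Depot: {Depot, Jct2, Y3}.
Min-cut edges: Depot→HubB (6), Depot→HubA (3), Depot→Port (10), Jct2→Port (8); capacity 6 + 3 + 10 + 8 = 27.
This cut is saturated, so no flow can exceed 27.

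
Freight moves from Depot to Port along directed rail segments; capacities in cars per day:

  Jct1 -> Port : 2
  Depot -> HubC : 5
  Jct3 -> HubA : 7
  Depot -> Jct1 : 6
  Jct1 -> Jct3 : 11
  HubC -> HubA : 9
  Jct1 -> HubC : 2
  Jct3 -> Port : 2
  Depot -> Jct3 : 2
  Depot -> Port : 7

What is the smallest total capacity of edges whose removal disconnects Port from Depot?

11

Augment Depot→Port: bottleneck 7, flow now 7.
Augment Depot→Jct1→Port: bottleneck 2, flow now 9.
Augment Depot→Jct3→Port: bottleneck 2, flow now 11.
No augmenting path remains; maximum flow = 11.
By max-flow min-cut, the minimum cut capacity equals the max flow.
In the residual graph, reachable from Depot: {Depot, Jct1, Jct3, HubC, HubA}.
Min-cut edges: Depot→Port (7), Jct1→Port (2), Jct3→Port (2); capacity 7 + 2 + 2 = 11.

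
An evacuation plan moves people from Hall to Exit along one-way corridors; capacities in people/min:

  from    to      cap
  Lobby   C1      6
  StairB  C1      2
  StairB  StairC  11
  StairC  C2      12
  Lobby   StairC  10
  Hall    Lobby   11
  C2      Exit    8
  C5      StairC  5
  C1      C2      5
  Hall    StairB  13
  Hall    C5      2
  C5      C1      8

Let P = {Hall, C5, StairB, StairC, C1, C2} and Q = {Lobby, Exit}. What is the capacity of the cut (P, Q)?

19

Edges leaving {Hall, C5, StairB, StairC, C1, C2}: Hall→Lobby (11), C2→Exit (8).
Cut capacity = 11 + 8 = 19.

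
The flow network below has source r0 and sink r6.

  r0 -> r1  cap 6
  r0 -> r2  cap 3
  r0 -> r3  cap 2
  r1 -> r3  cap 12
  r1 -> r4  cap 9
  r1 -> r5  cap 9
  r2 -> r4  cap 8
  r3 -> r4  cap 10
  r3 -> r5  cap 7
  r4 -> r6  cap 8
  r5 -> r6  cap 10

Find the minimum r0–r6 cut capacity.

11

Augment r0→r1→r4→r6: bottleneck 6, flow now 6.
Augment r0→r2→r4→r6: bottleneck 2, flow now 8.
Augment r0→r3→r5→r6: bottleneck 2, flow now 10.
Augment r0→r2→r4→r1→r5→r6: bottleneck 1, flow now 11. (uses reverse residual edge)
No augmenting path remains; maximum flow = 11.
By max-flow min-cut, the minimum cut capacity equals the max flow.
In the residual graph, reachable from r0: {r0}.
Min-cut edges: r0→r1 (6), r0→r2 (3), r0→r3 (2); capacity 6 + 3 + 2 = 11.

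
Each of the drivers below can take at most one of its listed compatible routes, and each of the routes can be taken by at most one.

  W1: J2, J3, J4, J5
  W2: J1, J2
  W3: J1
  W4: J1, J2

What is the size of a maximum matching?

3

Unit-capacity flow: source→left, listed edges, right→sink; max matching = max flow.
Augmenting path W1→J2 (+1); matched 1.
Augmenting path W2→J1 (+1); matched 2.
Augmenting path W4→J2→W1→J3 (+1); matched 3.
No augmenting path remains; maximum matching = 3.
König certificate: {W1, J1, J2} is a vertex cover of size 3 (every listed pair touches it), so no matching can be larger.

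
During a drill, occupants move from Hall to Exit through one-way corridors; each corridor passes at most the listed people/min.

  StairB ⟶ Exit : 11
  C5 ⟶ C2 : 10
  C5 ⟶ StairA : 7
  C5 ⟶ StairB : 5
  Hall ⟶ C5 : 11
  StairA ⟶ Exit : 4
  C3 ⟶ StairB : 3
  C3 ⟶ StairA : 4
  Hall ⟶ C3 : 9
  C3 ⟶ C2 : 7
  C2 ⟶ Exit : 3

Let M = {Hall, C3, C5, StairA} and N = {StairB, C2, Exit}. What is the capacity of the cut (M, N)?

29

Edges leaving {Hall, C3, C5, StairA}: C3→StairB (3), C3→C2 (7), C5→StairB (5), C5→C2 (10), StairA→Exit (4).
Cut capacity = 3 + 7 + 5 + 10 + 4 = 29.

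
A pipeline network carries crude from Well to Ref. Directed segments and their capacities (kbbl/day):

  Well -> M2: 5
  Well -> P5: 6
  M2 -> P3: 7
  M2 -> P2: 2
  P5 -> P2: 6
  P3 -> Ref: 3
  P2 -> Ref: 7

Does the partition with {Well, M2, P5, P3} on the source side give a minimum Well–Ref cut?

No — its capacity is 11, but the minimum cut has capacity 10.

Given cut capacity: 2 + 6 + 3 = 11.
Augment Well→M2→P3→Ref: bottleneck 3, flow now 3.
Augment Well→M2→P2→Ref: bottleneck 2, flow now 5.
Augment Well→P5→P2→Ref: bottleneck 5, flow now 10.
No augmenting path remains; maximum flow = 10.
In the residual graph, reachable from Well: {Well, M2, P5, P3, P2}.
Min-cut edges: P3→Ref (3), P2→Ref (7); capacity 3 + 7 = 10.
Cut capacity 11 exceeds the max flow 10, so it is not minimum.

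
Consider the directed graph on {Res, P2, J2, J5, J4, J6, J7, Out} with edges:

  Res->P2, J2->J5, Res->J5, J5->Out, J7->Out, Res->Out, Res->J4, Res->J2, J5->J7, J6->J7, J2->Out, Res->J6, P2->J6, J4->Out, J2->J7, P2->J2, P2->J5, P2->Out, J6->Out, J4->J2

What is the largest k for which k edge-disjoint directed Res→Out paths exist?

Assign every edge capacity 1; by Menger, the answer equals the max flow.
Path Res→Out (+1); total 1.
Path Res→P2→Out (+1); total 2.
Path Res→J2→Out (+1); total 3.
Path Res→J5→Out (+1); total 4.
Path Res→J4→Out (+1); total 5.
Path Res→J6→Out (+1); total 6.
No residual Res→Out path; max flow = 6.
Certifying cut of size 6: {Res→J2, Res→J4, Res→J5, Res→J6, Res→Out, Res→P2}.

6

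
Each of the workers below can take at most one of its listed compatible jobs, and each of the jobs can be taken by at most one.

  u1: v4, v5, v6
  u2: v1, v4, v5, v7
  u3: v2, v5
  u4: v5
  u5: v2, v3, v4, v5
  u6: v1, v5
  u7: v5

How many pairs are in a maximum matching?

6

Unit-capacity flow: source→left, listed edges, right→sink; max matching = max flow.
Augmenting path u1→v4 (+1); matched 1.
Augmenting path u2→v1 (+1); matched 2.
Augmenting path u3→v2 (+1); matched 3.
Augmenting path u4→v5 (+1); matched 4.
Augmenting path u5→v3 (+1); matched 5.
Augmenting path u6→v1→u2→v7 (+1); matched 6.
No augmenting path remains; maximum matching = 6.
König certificate: {u1, u2, u3, u5, u6, v5} is a vertex cover of size 6 (every listed pair touches it), so no matching can be larger.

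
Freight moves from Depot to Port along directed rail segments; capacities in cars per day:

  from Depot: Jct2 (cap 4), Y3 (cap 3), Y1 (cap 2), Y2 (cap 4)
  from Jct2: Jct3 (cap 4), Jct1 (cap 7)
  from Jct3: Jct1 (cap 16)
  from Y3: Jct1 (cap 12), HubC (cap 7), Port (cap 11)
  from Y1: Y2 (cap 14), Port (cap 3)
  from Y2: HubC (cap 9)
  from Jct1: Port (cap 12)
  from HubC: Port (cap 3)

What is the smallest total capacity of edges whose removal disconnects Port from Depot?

Augment Depot→Y3→Port: bottleneck 3, flow now 3.
Augment Depot→Y1→Port: bottleneck 2, flow now 5.
Augment Depot→Jct2→Jct1→Port: bottleneck 4, flow now 9.
Augment Depot→Y2→HubC→Port: bottleneck 3, flow now 12.
No augmenting path remains; maximum flow = 12.
By max-flow min-cut, the minimum cut capacity equals the max flow.
In the residual graph, reachable from Depot: {Depot, Y2, HubC}.
Min-cut edges: Depot→Jct2 (4), Depot→Y3 (3), Depot→Y1 (2), HubC→Port (3); capacity 4 + 3 + 2 + 3 = 12.

12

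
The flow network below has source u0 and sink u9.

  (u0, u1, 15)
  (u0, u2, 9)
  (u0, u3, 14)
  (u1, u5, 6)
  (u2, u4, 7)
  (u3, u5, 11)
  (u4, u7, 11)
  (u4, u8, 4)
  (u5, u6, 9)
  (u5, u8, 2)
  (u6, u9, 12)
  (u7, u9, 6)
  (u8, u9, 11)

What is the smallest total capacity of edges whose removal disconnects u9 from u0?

18

Augment u0→u1→u5→u6→u9: bottleneck 6, flow now 6.
Augment u0→u2→u4→u7→u9: bottleneck 6, flow now 12.
Augment u0→u2→u4→u8→u9: bottleneck 1, flow now 13.
Augment u0→u3→u5→u6→u9: bottleneck 3, flow now 16.
Augment u0→u3→u5→u8→u9: bottleneck 2, flow now 18.
No augmenting path remains; maximum flow = 18.
By max-flow min-cut, the minimum cut capacity equals the max flow.
In the residual graph, reachable from u0: {u0, u1, u2, u3, u5}.
Min-cut edges: u2→u4 (7), u5→u6 (9), u5→u8 (2); capacity 7 + 9 + 2 = 18.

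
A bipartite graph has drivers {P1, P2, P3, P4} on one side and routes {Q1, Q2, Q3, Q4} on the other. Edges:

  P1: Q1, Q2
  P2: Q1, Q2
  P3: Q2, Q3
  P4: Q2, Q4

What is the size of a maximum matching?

4

Unit-capacity flow: source→left, listed edges, right→sink; max matching = max flow.
Augmenting path P1→Q1 (+1); matched 1.
Augmenting path P2→Q2 (+1); matched 2.
Augmenting path P3→Q3 (+1); matched 3.
Augmenting path P4→Q4 (+1); matched 4.
No augmenting path remains; maximum matching = 4.
König certificate: {P1, P2, P3, P4} is a vertex cover of size 4 (every listed pair touches it), so no matching can be larger.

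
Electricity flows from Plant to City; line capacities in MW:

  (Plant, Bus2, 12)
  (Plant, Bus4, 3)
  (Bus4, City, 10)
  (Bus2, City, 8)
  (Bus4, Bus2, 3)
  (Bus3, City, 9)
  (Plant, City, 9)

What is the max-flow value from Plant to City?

Augment Plant→City: bottleneck 9, flow now 9.
Augment Plant→Bus4→City: bottleneck 3, flow now 12.
Augment Plant→Bus2→City: bottleneck 8, flow now 20.
No augmenting path remains; maximum flow = 20.
In the residual graph, reachable from Plant: {Plant, Bus2}.
Min-cut edges: Plant→Bus4 (3), Plant→City (9), Bus2→City (8); capacity 3 + 9 + 8 = 20.
This cut is saturated, so no flow can exceed 20.

20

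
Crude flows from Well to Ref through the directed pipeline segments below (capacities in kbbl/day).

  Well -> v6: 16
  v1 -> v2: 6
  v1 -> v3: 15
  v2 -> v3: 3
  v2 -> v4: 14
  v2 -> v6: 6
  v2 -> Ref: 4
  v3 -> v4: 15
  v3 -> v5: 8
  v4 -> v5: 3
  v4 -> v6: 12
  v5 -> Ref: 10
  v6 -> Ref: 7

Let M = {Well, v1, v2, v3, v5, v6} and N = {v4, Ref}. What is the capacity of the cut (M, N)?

50

Edges leaving {Well, v1, v2, v3, v5, v6}: v2→v4 (14), v2→Ref (4), v3→v4 (15), v5→Ref (10), v6→Ref (7).
Cut capacity = 14 + 4 + 15 + 10 + 7 = 50.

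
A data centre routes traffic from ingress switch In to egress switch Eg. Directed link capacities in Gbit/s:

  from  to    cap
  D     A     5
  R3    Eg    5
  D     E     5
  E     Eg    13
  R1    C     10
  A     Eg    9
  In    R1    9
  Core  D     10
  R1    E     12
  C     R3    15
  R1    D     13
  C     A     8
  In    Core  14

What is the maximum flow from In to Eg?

19

Augment In→R1→E→Eg: bottleneck 9, flow now 9.
Augment In→Core→D→A→Eg: bottleneck 5, flow now 14.
Augment In→Core→D→E→Eg: bottleneck 4, flow now 18.
Augment In→Core→D→E→R1→C→R3→Eg: bottleneck 1, flow now 19. (uses reverse residual edge)
No augmenting path remains; maximum flow = 19.
In the residual graph, reachable from In: {In, Core}.
Min-cut edges: In→R1 (9), Core→D (10); capacity 9 + 10 = 19.
This cut is saturated, so no flow can exceed 19.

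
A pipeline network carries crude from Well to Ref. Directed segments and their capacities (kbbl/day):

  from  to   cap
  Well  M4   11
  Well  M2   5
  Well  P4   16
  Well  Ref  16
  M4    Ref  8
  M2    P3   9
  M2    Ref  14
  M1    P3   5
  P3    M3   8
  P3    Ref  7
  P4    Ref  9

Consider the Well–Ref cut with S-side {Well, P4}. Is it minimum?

Given cut capacity: 11 + 5 + 16 + 9 = 41.
Augment Well→Ref: bottleneck 16, flow now 16.
Augment Well→M4→Ref: bottleneck 8, flow now 24.
Augment Well→M2→Ref: bottleneck 5, flow now 29.
Augment Well→P4→Ref: bottleneck 9, flow now 38.
No augmenting path remains; maximum flow = 38.
In the residual graph, reachable from Well: {Well, M4, P4}.
Min-cut edges: Well→M2 (5), Well→Ref (16), M4→Ref (8), P4→Ref (9); capacity 5 + 16 + 8 + 9 = 38.
Cut capacity 41 exceeds the max flow 38, so it is not minimum.

No — its capacity is 41, but the minimum cut has capacity 38.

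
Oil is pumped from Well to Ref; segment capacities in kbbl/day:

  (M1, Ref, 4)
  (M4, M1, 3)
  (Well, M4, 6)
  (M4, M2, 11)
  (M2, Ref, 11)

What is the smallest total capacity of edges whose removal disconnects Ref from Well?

6

Augment Well→M4→M1→Ref: bottleneck 3, flow now 3.
Augment Well→M4→M2→Ref: bottleneck 3, flow now 6.
No augmenting path remains; maximum flow = 6.
By max-flow min-cut, the minimum cut capacity equals the max flow.
In the residual graph, reachable from Well: {Well}.
Min-cut edges: Well→M4 (6); capacity 6 = 6.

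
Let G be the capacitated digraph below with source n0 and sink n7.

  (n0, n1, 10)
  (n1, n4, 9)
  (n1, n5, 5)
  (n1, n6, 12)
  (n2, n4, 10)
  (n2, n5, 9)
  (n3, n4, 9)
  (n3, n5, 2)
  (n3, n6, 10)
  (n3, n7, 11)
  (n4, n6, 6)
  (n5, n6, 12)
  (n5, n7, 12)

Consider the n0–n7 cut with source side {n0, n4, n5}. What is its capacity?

Edges leaving {n0, n4, n5}: n0→n1 (10), n4→n6 (6), n5→n6 (12), n5→n7 (12).
Cut capacity = 10 + 6 + 12 + 12 = 40.

40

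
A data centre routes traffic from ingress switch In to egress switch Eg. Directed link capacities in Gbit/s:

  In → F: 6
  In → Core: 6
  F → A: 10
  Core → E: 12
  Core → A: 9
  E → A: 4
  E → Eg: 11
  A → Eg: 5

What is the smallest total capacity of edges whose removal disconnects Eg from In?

11

Augment In→F→A→Eg: bottleneck 5, flow now 5.
Augment In→Core→E→Eg: bottleneck 6, flow now 11.
No augmenting path remains; maximum flow = 11.
By max-flow min-cut, the minimum cut capacity equals the max flow.
In the residual graph, reachable from In: {In, F, A}.
Min-cut edges: In→Core (6), A→Eg (5); capacity 6 + 5 = 11.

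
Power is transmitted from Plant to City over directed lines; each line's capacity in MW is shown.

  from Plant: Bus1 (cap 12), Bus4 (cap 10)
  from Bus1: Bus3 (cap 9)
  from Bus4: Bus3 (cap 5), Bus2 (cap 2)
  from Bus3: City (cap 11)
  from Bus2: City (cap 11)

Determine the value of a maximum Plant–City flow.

Augment Plant→Bus1→Bus3→City: bottleneck 9, flow now 9.
Augment Plant→Bus4→Bus3→City: bottleneck 2, flow now 11.
Augment Plant→Bus4→Bus2→City: bottleneck 2, flow now 13.
No augmenting path remains; maximum flow = 13.
In the residual graph, reachable from Plant: {Plant, Bus1, Bus4, Bus3}.
Min-cut edges: Bus4→Bus2 (2), Bus3→City (11); capacity 2 + 11 = 13.
This cut is saturated, so no flow can exceed 13.

13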